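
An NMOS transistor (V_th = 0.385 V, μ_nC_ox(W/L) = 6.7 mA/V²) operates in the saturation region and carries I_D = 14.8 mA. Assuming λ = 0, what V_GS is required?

In saturation I_D = ½ k_n (V_GS − V_th)², so V_GS − V_th = √(2 I_D / k_n) = √(2 × 14.8 / 6.7) = 2.1 V.
V_GS = 0.385 + 2.1 = 2.49 V.

V_GS = 2.49 V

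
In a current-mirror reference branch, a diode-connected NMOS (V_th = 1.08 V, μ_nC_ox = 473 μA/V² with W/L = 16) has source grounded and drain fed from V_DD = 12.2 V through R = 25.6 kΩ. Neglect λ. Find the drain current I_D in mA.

I_D = 0.421 mA

With gate tied to drain, V_GS = V_DS ≥ V_GS − V_th, so the device is in saturation.
k_n = μ_nC_ox · (W/L) = 7.568 mA/V².
KCL at the drain: ½ k_n (V_GS − V_th)² = (V_DD − V_GS)/R.
Let x = V_GS − 1.08. Then 96.9 x² + x − 11.12 = 0, giving x = 0.334 V (positive root), so V_GS = 1.41 V.
I_D = (V_DD − V_GS)/R = (12.2 − 1.41) / 25.6 = 0.421 mA.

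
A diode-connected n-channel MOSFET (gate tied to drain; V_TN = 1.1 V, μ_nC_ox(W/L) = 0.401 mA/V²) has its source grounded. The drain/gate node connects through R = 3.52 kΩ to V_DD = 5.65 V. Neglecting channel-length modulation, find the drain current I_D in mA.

With gate tied to drain, V_GS = V_DS ≥ V_GS − V_TN, so the device is in saturation.
KCL at the drain: ½ k_n (V_GS − V_TN)² = (V_DD − V_GS)/R.
Let x = V_GS − 1.1. Then 0.706 x² + x − 4.55 = 0, giving x = 1.93 V (positive root), so V_GS = 3.03 V.
I_D = (V_DD − V_GS)/R = (5.65 − 3.03) / 3.52 = 0.745 mA.

I_D = 0.745 mA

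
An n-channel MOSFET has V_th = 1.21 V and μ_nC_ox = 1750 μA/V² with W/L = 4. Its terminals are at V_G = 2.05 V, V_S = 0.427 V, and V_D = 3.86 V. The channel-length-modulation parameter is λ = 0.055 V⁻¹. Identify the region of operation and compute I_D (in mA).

V_GS = V_G − V_S = 2.05 − 0.427 = 1.62 V; V_DS = V_D − V_S = 3.86 − 0.427 = 3.43 V.
k_n = μ_nC_ox · (W/L) = 7 mA/V².
V_ov = V_GS − V_th = 1.62 − 1.21 = 0.413 V.
Since V_DS = 3.43 V ≥ V_ov = 0.413 V, the device is in saturation.
I_D = ½ k_n V_ov² (1 + λ V_DS) = 0.5 × 7 × 0.413² × (1 + 0.055 × 3.43) = 0.71 mA.

Saturation; I_D = 0.710 mA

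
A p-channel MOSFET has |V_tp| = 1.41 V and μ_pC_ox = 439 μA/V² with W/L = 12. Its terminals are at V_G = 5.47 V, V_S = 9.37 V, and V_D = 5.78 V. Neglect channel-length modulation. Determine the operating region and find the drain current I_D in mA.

V_SG = V_S − V_G = 9.37 − 5.47 = 3.9 V; V_SD = V_S − V_D = 9.37 − 5.78 = 3.59 V.
k_p = μ_pC_ox · (W/L) = 5.268 mA/V².
V_ov = V_SG − |V_tp| = 3.9 − 1.41 = 2.49 V.
Since V_SD = 3.59 V ≥ V_ov = 2.49 V, the device is in saturation.
I_D = ½ k_p V_ov² = 0.5 × 5.268 × 2.49² = 16.3 mA.

Saturation; I_D = 16.3 mA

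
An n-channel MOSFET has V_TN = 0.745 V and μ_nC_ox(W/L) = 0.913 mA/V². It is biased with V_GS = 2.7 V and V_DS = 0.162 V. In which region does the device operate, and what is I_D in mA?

V_ov = V_GS − V_TN = 2.7 − 0.745 = 1.96 V.
Since V_DS = 0.162 V < V_ov = 1.96 V, the device is in the triode region.
I_D = k_n [V_ov · V_DS − ½ V_DS²] = 0.913 × [1.96 × 0.162 − 0.5 × 0.162²] = 0.277 mA.

Triode; I_D = 0.277 mA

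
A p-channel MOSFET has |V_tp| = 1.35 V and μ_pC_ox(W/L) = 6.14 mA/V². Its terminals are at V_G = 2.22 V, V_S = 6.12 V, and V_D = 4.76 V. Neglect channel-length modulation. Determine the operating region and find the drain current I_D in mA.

Triode; I_D = 15.6 mA

V_SG = V_S − V_G = 6.12 − 2.22 = 3.9 V; V_SD = V_S − V_D = 6.12 − 4.76 = 1.36 V.
V_ov = V_SG − |V_tp| = 3.9 − 1.35 = 2.55 V.
Since V_SD = 1.36 V < V_ov = 2.55 V, the device is in the triode region.
I_D = k_p [V_ov · V_SD − ½ V_SD²] = 6.14 × [2.55 × 1.36 − 0.5 × 1.36²] = 15.6 mA.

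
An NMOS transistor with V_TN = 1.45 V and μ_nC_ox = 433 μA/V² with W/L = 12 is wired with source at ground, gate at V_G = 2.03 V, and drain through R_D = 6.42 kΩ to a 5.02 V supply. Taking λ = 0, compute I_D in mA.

I_D = 0.728 mA

V_GS = V_G = 2.03 V, so V_ov = 2.03 − 1.45 = 0.58 V.
k_n = μ_nC_ox · (W/L) = 5.196 mA/V².
Assume saturation: I_D = ½ k_n V_ov² = 0.5 × 5.196 × 0.58² = 0.874 mA, giving V_DS = V_DD − I_D R_D = 5.02 − 0.874 × 6.42 = -0.591 V.
But -0.591 V < V_ov = 0.58 V, so the device is actually in triode.
In triode I_D = k_n[V_ov V_DS − ½ V_DS²] and I_D = (V_DD − V_DS)/R_D. Equating: 16.7 V_DS² − 20.35 V_DS + 5.02 = 0, giving V_DS = 0.343 V (the root below V_ov).
I_D = (5.02 − 0.343) / 6.42 = 0.728 mA.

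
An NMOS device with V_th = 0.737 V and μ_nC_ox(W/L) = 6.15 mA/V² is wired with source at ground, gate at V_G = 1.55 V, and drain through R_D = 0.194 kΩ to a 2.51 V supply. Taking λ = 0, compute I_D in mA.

V_GS = V_G = 1.55 V, so V_ov = 1.55 − 0.737 = 0.813 V.
Assume saturation: I_D = ½ k_n V_ov² = 0.5 × 6.15 × 0.813² = 2.03 mA, giving V_DS = V_DD − I_D R_D = 2.51 − 2.03 × 0.194 = 2.12 V.
V_DS = 2.12 V ≥ V_ov = 0.813 V, confirming saturation.

I_D = 2.03 mA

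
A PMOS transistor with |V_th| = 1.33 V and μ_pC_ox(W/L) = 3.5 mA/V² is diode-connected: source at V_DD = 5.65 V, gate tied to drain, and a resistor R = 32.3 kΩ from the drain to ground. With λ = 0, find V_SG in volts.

V_SG = 1.60 V

With gate tied to drain, V_SG = V_SD ≥ V_SG − |V_th|, so the device is in saturation.
KCL at the drain: ½ k_p (V_SG − |V_th|)² = (V_DD − V_SG)/R.
Let x = V_SG − 1.33. Then 56.5 x² + x − 4.32 = 0, giving x = 0.268 V (positive root), so V_SG = 1.6 V.
I_D = (V_DD − V_SG)/R = (5.65 − 1.6) / 32.3 = 0.125 mA.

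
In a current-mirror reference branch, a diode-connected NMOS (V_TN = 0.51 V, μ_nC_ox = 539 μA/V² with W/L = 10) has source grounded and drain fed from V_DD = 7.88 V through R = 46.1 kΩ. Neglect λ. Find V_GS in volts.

With gate tied to drain, V_GS = V_DS ≥ V_GS − V_TN, so the device is in saturation.
k_n = μ_nC_ox · (W/L) = 5.39 mA/V².
KCL at the drain: ½ k_n (V_GS − V_TN)² = (V_DD − V_GS)/R.
Let x = V_GS − 0.51. Then 124 x² + x − 7.37 = 0, giving x = 0.24 V (positive root), so V_GS = 0.75 V.
I_D = (V_DD − V_GS)/R = (7.88 − 0.75) / 46.1 = 0.155 mA.

V_GS = 0.750 V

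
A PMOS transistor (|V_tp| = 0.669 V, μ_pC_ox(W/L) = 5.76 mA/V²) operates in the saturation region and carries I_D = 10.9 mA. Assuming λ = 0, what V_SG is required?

In saturation I_D = ½ k_p (V_SG − |V_tp|)², so V_SG − |V_tp| = √(2 I_D / k_p) = √(2 × 10.9 / 5.76) = 1.95 V.
V_SG = 0.669 + 1.95 = 2.61 V.

V_SG = 2.61 V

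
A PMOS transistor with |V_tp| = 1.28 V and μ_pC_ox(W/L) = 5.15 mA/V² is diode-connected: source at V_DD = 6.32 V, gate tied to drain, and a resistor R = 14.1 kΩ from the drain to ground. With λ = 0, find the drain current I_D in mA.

I_D = 0.332 mA

With gate tied to drain, V_SG = V_SD ≥ V_SG − |V_tp|, so the device is in saturation.
KCL at the drain: ½ k_p (V_SG − |V_tp|)² = (V_DD − V_SG)/R.
Let x = V_SG − 1.28. Then 36.3 x² + x − 5.04 = 0, giving x = 0.359 V (positive root), so V_SG = 1.64 V.
I_D = (V_DD − V_SG)/R = (6.32 − 1.64) / 14.1 = 0.332 mA.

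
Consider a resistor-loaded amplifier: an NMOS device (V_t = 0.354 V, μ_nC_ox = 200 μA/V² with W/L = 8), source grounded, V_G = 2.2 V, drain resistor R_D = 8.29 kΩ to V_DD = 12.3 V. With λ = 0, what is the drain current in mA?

V_GS = V_G = 2.2 V, so V_ov = 2.2 − 0.354 = 1.85 V.
k_n = μ_nC_ox · (W/L) = 1.6 mA/V².
Assume saturation: I_D = ½ k_n V_ov² = 0.5 × 1.6 × 1.85² = 2.73 mA, giving V_DS = V_DD − I_D R_D = 12.3 − 2.73 × 8.29 = -10.3 V.
But -10.3 V < V_ov = 1.85 V, so the device is actually in triode.
In triode I_D = k_n[V_ov V_DS − ½ V_DS²] and I_D = (V_DD − V_DS)/R_D. Equating: 6.63 V_DS² − 25.49 V_DS + 12.3 = 0, giving V_DS = 0.566 V (the root below V_ov).
I_D = (12.3 − 0.566) / 8.29 = 1.42 mA.

I_D = 1.42 mA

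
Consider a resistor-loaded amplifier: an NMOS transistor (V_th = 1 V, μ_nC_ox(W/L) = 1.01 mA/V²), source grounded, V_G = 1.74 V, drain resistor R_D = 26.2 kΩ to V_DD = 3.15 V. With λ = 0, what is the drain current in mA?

V_GS = V_G = 1.74 V, so V_ov = 1.74 − 1 = 0.74 V.
Assume saturation: I_D = ½ k_n V_ov² = 0.5 × 1.01 × 0.74² = 0.277 mA, giving V_DS = V_DD − I_D R_D = 3.15 − 0.277 × 26.2 = -4.1 V.
But -4.1 V < V_ov = 0.74 V, so the device is actually in triode.
In triode I_D = k_n[V_ov V_DS − ½ V_DS²] and I_D = (V_DD − V_DS)/R_D. Equating: 13.2 V_DS² − 20.58 V_DS + 3.15 = 0, giving V_DS = 0.172 V (the root below V_ov).
I_D = (3.15 − 0.172) / 26.2 = 0.114 mA.

I_D = 0.114 mA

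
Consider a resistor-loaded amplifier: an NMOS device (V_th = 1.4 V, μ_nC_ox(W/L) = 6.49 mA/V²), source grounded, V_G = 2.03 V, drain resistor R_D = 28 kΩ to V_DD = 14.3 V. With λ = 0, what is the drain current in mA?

V_GS = V_G = 2.03 V, so V_ov = 2.03 − 1.4 = 0.63 V.
Assume saturation: I_D = ½ k_n V_ov² = 0.5 × 6.49 × 0.63² = 1.29 mA, giving V_DS = V_DD − I_D R_D = 14.3 − 1.29 × 28 = -21.8 V.
But -21.8 V < V_ov = 0.63 V, so the device is actually in triode.
In triode I_D = k_n[V_ov V_DS − ½ V_DS²] and I_D = (V_DD − V_DS)/R_D. Equating: 90.9 V_DS² − 115.5 V_DS + 14.3 = 0, giving V_DS = 0.139 V (the root below V_ov).
I_D = (14.3 − 0.139) / 28 = 0.506 mA.

I_D = 0.506 mA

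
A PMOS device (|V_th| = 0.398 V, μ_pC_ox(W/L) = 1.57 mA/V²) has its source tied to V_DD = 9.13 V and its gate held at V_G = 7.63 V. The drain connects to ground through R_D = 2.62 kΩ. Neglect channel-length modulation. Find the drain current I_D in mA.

I_D = 0.953 mA

V_SG = V_DD − V_G = 9.13 − 7.63 = 1.5 V, so V_ov = 1.5 − 0.398 = 1.1 V.
Assume saturation: I_D = ½ k_p V_ov² = 0.5 × 1.57 × 1.1² = 0.953 mA, giving V_SD = V_DD − I_D R_D = 9.13 − 0.953 × 2.62 = 6.63 V.
V_SD = 6.63 V ≥ V_ov = 1.1 V, confirming saturation.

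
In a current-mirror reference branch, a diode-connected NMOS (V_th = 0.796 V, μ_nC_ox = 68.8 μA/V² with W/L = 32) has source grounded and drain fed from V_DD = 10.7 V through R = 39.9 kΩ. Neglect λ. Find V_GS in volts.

V_GS = 1.26 V

With gate tied to drain, V_GS = V_DS ≥ V_GS − V_th, so the device is in saturation.
k_n = μ_nC_ox · (W/L) = 2.202 mA/V².
KCL at the drain: ½ k_n (V_GS − V_th)² = (V_DD − V_GS)/R.
Let x = V_GS − 0.796. Then 43.9 x² + x − 9.904 = 0, giving x = 0.464 V (positive root), so V_GS = 1.26 V.
I_D = (V_DD − V_GS)/R = (10.7 − 1.26) / 39.9 = 0.237 mA.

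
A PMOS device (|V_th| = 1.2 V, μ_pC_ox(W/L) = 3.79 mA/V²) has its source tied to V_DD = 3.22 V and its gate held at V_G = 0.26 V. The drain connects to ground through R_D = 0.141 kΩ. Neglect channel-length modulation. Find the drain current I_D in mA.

V_SG = V_DD − V_G = 3.22 − 0.26 = 2.96 V, so V_ov = 2.96 − 1.2 = 1.76 V.
Assume saturation: I_D = ½ k_p V_ov² = 0.5 × 3.79 × 1.76² = 5.87 mA, giving V_SD = V_DD − I_D R_D = 3.22 − 5.87 × 0.141 = 2.39 V.
V_SD = 2.39 V ≥ V_ov = 1.76 V, confirming saturation.

I_D = 5.87 mA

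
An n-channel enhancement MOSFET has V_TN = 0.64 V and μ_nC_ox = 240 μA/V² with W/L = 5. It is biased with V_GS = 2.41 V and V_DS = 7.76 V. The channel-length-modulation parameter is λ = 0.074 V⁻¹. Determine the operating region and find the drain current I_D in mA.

k_n = μ_nC_ox · (W/L) = 1.2 mA/V².
V_ov = V_GS − V_TN = 2.41 − 0.64 = 1.77 V.
Since V_DS = 7.76 V ≥ V_ov = 1.77 V, the device is in saturation.
I_D = ½ k_n V_ov² (1 + λ V_DS) = 0.5 × 1.2 × 1.77² × (1 + 0.074 × 7.76) = 2.96 mA.

Saturation; I_D = 2.96 mA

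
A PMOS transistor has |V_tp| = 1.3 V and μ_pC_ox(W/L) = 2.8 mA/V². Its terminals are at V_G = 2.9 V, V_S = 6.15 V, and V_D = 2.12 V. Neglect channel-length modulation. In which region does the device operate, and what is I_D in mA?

V_SG = V_S − V_G = 6.15 − 2.9 = 3.25 V; V_SD = V_S − V_D = 6.15 − 2.12 = 4.03 V.
V_ov = V_SG − |V_tp| = 3.25 − 1.3 = 1.95 V.
Since V_SD = 4.03 V ≥ V_ov = 1.95 V, the device is in saturation.
I_D = ½ k_p V_ov² = 0.5 × 2.8 × 1.95² = 5.32 mA.

Saturation; I_D = 5.32 mA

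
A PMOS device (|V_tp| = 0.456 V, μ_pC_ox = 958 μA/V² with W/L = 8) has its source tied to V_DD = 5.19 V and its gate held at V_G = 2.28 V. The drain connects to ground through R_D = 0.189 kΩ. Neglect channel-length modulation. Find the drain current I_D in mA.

I_D = 19.6 mA

V_SG = V_DD − V_G = 5.19 − 2.28 = 2.91 V, so V_ov = 2.91 − 0.456 = 2.45 V.
k_p = μ_pC_ox · (W/L) = 7.664 mA/V².
Assume saturation: I_D = ½ k_p V_ov² = 0.5 × 7.664 × 2.45² = 23.1 mA, giving V_SD = V_DD − I_D R_D = 5.19 − 23.1 × 0.189 = 0.828 V.
But 0.828 V < V_ov = 2.45 V, so the device is actually in triode.
In triode I_D = k_p[V_ov V_SD − ½ V_SD²] and I_D = (V_DD − V_SD)/R_D. Equating: 0.724 V_SD² − 4.555 V_SD + 5.19 = 0, giving V_SD = 1.49 V (the root below V_ov).
I_D = (5.19 − 1.49) / 0.189 = 19.6 mA.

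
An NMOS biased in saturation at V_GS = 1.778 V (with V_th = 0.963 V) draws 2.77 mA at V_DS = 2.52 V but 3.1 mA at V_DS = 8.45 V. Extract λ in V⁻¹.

λ = 0.0212 V⁻¹

With V_GS fixed, I_D ∝ (1 + λ V_DS) in saturation, so I_D2/I_D1 = (1 + λ V_DS2)/(1 + λ V_DS1).
3.1/2.77 = 1.119 = (1 + 8.45 λ)/(1 + 2.52 λ).
Solving: λ (I_D1 V_DS2 − I_D2 V_DS1) = I_D2 − I_D1, so λ = (3.1 − 2.77) / (2.77 × 8.45 − 3.1 × 2.52) = 0.33 / 15.6 = 0.0212 V⁻¹.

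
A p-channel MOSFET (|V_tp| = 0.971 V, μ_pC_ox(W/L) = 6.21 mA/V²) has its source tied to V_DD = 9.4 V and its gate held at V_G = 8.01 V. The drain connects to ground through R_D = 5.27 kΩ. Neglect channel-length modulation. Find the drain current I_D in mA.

V_SG = V_DD − V_G = 9.4 − 8.01 = 1.39 V, so V_ov = 1.39 − 0.971 = 0.419 V.
Assume saturation: I_D = ½ k_p V_ov² = 0.5 × 6.21 × 0.419² = 0.545 mA, giving V_SD = V_DD − I_D R_D = 9.4 − 0.545 × 5.27 = 6.53 V.
V_SD = 6.53 V ≥ V_ov = 0.419 V, confirming saturation.

I_D = 0.545 mA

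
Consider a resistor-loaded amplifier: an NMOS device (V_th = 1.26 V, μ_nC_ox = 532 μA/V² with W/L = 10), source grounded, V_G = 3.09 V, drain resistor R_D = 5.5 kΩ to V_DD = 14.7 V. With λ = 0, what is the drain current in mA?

V_GS = V_G = 3.09 V, so V_ov = 3.09 − 1.26 = 1.83 V.
k_n = μ_nC_ox · (W/L) = 5.32 mA/V².
Assume saturation: I_D = ½ k_n V_ov² = 0.5 × 5.32 × 1.83² = 8.91 mA, giving V_DS = V_DD − I_D R_D = 14.7 − 8.91 × 5.5 = -34.3 V.
But -34.3 V < V_ov = 1.83 V, so the device is actually in triode.
In triode I_D = k_n[V_ov V_DS − ½ V_DS²] and I_D = (V_DD − V_DS)/R_D. Equating: 14.6 V_DS² − 54.55 V_DS + 14.7 = 0, giving V_DS = 0.292 V (the root below V_ov).
I_D = (14.7 − 0.292) / 5.5 = 2.62 mA.

I_D = 2.62 mA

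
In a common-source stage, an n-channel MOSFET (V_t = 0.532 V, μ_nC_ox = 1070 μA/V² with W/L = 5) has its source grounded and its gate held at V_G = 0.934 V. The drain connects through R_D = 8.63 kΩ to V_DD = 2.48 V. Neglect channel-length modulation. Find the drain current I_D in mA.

V_GS = V_G = 0.934 V, so V_ov = 0.934 − 0.532 = 0.402 V.
k_n = μ_nC_ox · (W/L) = 5.35 mA/V².
Assume saturation: I_D = ½ k_n V_ov² = 0.5 × 5.35 × 0.402² = 0.432 mA, giving V_DS = V_DD − I_D R_D = 2.48 − 0.432 × 8.63 = -1.25 V.
But -1.25 V < V_ov = 0.402 V, so the device is actually in triode.
In triode I_D = k_n[V_ov V_DS − ½ V_DS²] and I_D = (V_DD − V_DS)/R_D. Equating: 23.1 V_DS² − 19.56 V_DS + 2.48 = 0, giving V_DS = 0.155 V (the root below V_ov).
I_D = (2.48 − 0.155) / 8.63 = 0.269 mA.

I_D = 0.269 mA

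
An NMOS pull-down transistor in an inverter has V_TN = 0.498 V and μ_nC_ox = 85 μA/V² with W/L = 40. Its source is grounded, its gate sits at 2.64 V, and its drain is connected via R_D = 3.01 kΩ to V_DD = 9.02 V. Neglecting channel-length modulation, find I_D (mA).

I_D = 2.85 mA

V_GS = V_G = 2.64 V, so V_ov = 2.64 − 0.498 = 2.14 V.
k_n = μ_nC_ox · (W/L) = 3.4 mA/V².
Assume saturation: I_D = ½ k_n V_ov² = 0.5 × 3.4 × 2.14² = 7.8 mA, giving V_DS = V_DD − I_D R_D = 9.02 − 7.8 × 3.01 = -14.5 V.
But -14.5 V < V_ov = 2.14 V, so the device is actually in triode.
In triode I_D = k_n[V_ov V_DS − ½ V_DS²] and I_D = (V_DD − V_DS)/R_D. Equating: 5.12 V_DS² − 22.92 V_DS + 9.02 = 0, giving V_DS = 0.436 V (the root below V_ov).
I_D = (9.02 − 0.436) / 3.01 = 2.85 mA.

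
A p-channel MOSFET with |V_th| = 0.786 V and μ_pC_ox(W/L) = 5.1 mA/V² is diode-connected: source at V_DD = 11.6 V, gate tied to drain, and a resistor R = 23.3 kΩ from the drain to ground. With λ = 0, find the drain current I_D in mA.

With gate tied to drain, V_SG = V_SD ≥ V_SG − |V_th|, so the device is in saturation.
KCL at the drain: ½ k_p (V_SG − |V_th|)² = (V_DD − V_SG)/R.
Let x = V_SG − 0.786. Then 59.4 x² + x − 10.81 = 0, giving x = 0.418 V (positive root), so V_SG = 1.2 V.
I_D = (V_DD − V_SG)/R = (11.6 − 1.2) / 23.3 = 0.446 mA.

I_D = 0.446 mA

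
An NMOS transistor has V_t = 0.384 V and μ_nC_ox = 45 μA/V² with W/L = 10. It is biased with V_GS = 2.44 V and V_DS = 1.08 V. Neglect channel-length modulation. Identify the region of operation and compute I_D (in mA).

Triode; I_D = 0.737 mA

k_n = μ_nC_ox · (W/L) = 0.45 mA/V².
V_ov = V_GS − V_t = 2.44 − 0.384 = 2.06 V.
Since V_DS = 1.08 V < V_ov = 2.06 V, the device is in the triode region.
I_D = k_n [V_ov · V_DS − ½ V_DS²] = 0.45 × [2.06 × 1.08 − 0.5 × 1.08²] = 0.737 mA.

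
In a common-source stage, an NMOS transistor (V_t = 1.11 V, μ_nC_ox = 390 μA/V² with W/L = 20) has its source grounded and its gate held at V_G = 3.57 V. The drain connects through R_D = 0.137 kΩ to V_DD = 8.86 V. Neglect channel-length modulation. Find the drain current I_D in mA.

V_GS = V_G = 3.57 V, so V_ov = 3.57 − 1.11 = 2.46 V.
k_n = μ_nC_ox · (W/L) = 7.8 mA/V².
Assume saturation: I_D = ½ k_n V_ov² = 0.5 × 7.8 × 2.46² = 23.6 mA, giving V_DS = V_DD − I_D R_D = 8.86 − 23.6 × 0.137 = 5.63 V.
V_DS = 5.63 V ≥ V_ov = 2.46 V, confirming saturation.

I_D = 23.6 mA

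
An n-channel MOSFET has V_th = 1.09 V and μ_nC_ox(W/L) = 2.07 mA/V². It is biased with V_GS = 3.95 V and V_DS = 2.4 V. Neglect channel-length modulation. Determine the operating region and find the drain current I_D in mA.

Triode; I_D = 8.25 mA

V_ov = V_GS − V_th = 3.95 − 1.09 = 2.86 V.
Since V_DS = 2.4 V < V_ov = 2.86 V, the device is in the triode region.
I_D = k_n [V_ov · V_DS − ½ V_DS²] = 2.07 × [2.86 × 2.4 − 0.5 × 2.4²] = 8.25 mA.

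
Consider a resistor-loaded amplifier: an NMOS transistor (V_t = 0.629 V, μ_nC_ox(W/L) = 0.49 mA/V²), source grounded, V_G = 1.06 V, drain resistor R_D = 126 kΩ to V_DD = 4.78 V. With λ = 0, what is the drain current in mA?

I_D = 0.0361 mA

V_GS = V_G = 1.06 V, so V_ov = 1.06 − 0.629 = 0.431 V.
Assume saturation: I_D = ½ k_n V_ov² = 0.5 × 0.49 × 0.431² = 0.0455 mA, giving V_DS = V_DD − I_D R_D = 4.78 − 0.0455 × 126 = -0.954 V.
But -0.954 V < V_ov = 0.431 V, so the device is actually in triode.
In triode I_D = k_n[V_ov V_DS − ½ V_DS²] and I_D = (V_DD − V_DS)/R_D. Equating: 30.9 V_DS² − 27.61 V_DS + 4.78 = 0, giving V_DS = 0.235 V (the root below V_ov).
I_D = (4.78 − 0.235) / 126 = 0.0361 mA.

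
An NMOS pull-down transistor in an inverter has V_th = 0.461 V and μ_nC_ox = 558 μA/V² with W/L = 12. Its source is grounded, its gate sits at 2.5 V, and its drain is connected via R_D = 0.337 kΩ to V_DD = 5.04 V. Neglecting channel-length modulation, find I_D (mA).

I_D = 11.5 mA

V_GS = V_G = 2.5 V, so V_ov = 2.5 − 0.461 = 2.04 V.
k_n = μ_nC_ox · (W/L) = 6.696 mA/V².
Assume saturation: I_D = ½ k_n V_ov² = 0.5 × 6.696 × 2.04² = 13.9 mA, giving V_DS = V_DD − I_D R_D = 5.04 − 13.9 × 0.337 = 0.349 V.
But 0.349 V < V_ov = 2.04 V, so the device is actually in triode.
In triode I_D = k_n[V_ov V_DS − ½ V_DS²] and I_D = (V_DD − V_DS)/R_D. Equating: 1.13 V_DS² − 5.601 V_DS + 5.04 = 0, giving V_DS = 1.18 V (the root below V_ov).
I_D = (5.04 − 1.18) / 0.337 = 11.5 mA.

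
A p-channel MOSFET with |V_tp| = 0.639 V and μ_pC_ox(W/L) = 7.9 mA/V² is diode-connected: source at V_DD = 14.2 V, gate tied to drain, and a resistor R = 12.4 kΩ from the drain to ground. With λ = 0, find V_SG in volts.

With gate tied to drain, V_SG = V_SD ≥ V_SG − |V_tp|, so the device is in saturation.
KCL at the drain: ½ k_p (V_SG − |V_tp|)² = (V_DD − V_SG)/R.
Let x = V_SG − 0.639. Then 49 x² + x − 13.56 = 0, giving x = 0.516 V (positive root), so V_SG = 1.16 V.
I_D = (V_DD − V_SG)/R = (14.2 − 1.16) / 12.4 = 1.05 mA.

V_SG = 1.16 V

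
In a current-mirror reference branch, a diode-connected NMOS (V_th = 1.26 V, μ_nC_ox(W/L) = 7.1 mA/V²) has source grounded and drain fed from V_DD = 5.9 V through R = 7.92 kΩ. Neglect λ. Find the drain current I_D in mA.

With gate tied to drain, V_GS = V_DS ≥ V_GS − V_th, so the device is in saturation.
KCL at the drain: ½ k_n (V_GS − V_th)² = (V_DD − V_GS)/R.
Let x = V_GS − 1.26. Then 28.1 x² + x − 4.64 = 0, giving x = 0.389 V (positive root), so V_GS = 1.65 V.
I_D = (V_DD − V_GS)/R = (5.9 − 1.65) / 7.92 = 0.537 mA.

I_D = 0.537 mA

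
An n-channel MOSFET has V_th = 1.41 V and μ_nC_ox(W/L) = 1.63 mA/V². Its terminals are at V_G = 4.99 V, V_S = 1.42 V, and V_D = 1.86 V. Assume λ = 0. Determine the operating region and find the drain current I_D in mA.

V_GS = V_G − V_S = 4.99 − 1.42 = 3.57 V; V_DS = V_D − V_S = 1.86 − 1.42 = 0.44 V.
V_ov = V_GS − V_th = 3.57 − 1.41 = 2.16 V.
Since V_DS = 0.44 V < V_ov = 2.16 V, the device is in the triode region.
I_D = k_n [V_ov · V_DS − ½ V_DS²] = 1.63 × [2.16 × 0.44 − 0.5 × 0.44²] = 1.39 mA.

Triode; I_D = 1.39 mA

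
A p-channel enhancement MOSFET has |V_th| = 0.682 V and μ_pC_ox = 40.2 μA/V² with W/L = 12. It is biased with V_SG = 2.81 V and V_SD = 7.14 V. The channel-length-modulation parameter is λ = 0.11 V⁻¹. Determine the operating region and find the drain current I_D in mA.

k_p = μ_pC_ox · (W/L) = 0.4824 mA/V².
V_ov = V_SG − |V_th| = 2.81 − 0.682 = 2.13 V.
Since V_SD = 7.14 V ≥ V_ov = 2.13 V, the device is in saturation.
I_D = ½ k_p V_ov² (1 + λ V_SD) = 0.5 × 0.4824 × 2.13² × (1 + 0.11 × 7.14) = 1.95 mA.

Saturation; I_D = 1.95 mA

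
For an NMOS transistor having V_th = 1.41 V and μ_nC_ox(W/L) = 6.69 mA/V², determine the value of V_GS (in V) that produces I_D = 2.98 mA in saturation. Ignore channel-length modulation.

In saturation I_D = ½ k_n (V_GS − V_th)², so V_GS − V_th = √(2 I_D / k_n) = √(2 × 2.98 / 6.69) = 0.944 V.
V_GS = 1.41 + 0.944 = 2.35 V.

V_GS = 2.35 V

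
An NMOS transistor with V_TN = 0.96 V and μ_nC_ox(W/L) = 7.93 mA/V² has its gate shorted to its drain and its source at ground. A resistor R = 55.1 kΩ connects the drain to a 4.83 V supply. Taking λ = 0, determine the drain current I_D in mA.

With gate tied to drain, V_GS = V_DS ≥ V_GS − V_TN, so the device is in saturation.
KCL at the drain: ½ k_n (V_GS − V_TN)² = (V_DD − V_GS)/R.
Let x = V_GS − 0.96. Then 218 x² + x − 3.87 = 0, giving x = 0.131 V (positive root), so V_GS = 1.09 V.
I_D = (V_DD − V_GS)/R = (4.83 − 1.09) / 55.1 = 0.0679 mA.

I_D = 0.0679 mA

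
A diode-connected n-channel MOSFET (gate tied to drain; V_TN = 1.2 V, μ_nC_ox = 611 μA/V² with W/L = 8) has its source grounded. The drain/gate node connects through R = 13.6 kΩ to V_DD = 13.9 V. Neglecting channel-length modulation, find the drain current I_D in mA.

With gate tied to drain, V_GS = V_DS ≥ V_GS − V_TN, so the device is in saturation.
k_n = μ_nC_ox · (W/L) = 4.888 mA/V².
KCL at the drain: ½ k_n (V_GS − V_TN)² = (V_DD − V_GS)/R.
Let x = V_GS − 1.2. Then 33.2 x² + x − 12.7 = 0, giving x = 0.603 V (positive root), so V_GS = 1.8 V.
I_D = (V_DD − V_GS)/R = (13.9 − 1.8) / 13.6 = 0.889 mA.

I_D = 0.889 mA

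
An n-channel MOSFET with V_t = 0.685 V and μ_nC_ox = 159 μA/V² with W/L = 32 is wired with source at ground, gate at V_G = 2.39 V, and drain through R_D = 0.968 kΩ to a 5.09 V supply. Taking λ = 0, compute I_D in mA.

V_GS = V_G = 2.39 V, so V_ov = 2.39 − 0.685 = 1.71 V.
k_n = μ_nC_ox · (W/L) = 5.088 mA/V².
Assume saturation: I_D = ½ k_n V_ov² = 0.5 × 5.088 × 1.71² = 7.4 mA, giving V_DS = V_DD − I_D R_D = 5.09 − 7.4 × 0.968 = -2.07 V.
But -2.07 V < V_ov = 1.71 V, so the device is actually in triode.
In triode I_D = k_n[V_ov V_DS − ½ V_DS²] and I_D = (V_DD − V_DS)/R_D. Equating: 2.46 V_DS² − 9.397 V_DS + 5.09 = 0, giving V_DS = 0.654 V (the root below V_ov).
I_D = (5.09 − 0.654) / 0.968 = 4.58 mA.

I_D = 4.58 mA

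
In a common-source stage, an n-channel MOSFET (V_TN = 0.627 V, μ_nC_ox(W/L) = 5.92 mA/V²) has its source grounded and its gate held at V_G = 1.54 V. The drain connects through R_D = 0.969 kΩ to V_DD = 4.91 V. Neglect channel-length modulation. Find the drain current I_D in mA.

V_GS = V_G = 1.54 V, so V_ov = 1.54 − 0.627 = 0.913 V.
Assume saturation: I_D = ½ k_n V_ov² = 0.5 × 5.92 × 0.913² = 2.47 mA, giving V_DS = V_DD − I_D R_D = 4.91 − 2.47 × 0.969 = 2.52 V.
V_DS = 2.52 V ≥ V_ov = 0.913 V, confirming saturation.

I_D = 2.47 mA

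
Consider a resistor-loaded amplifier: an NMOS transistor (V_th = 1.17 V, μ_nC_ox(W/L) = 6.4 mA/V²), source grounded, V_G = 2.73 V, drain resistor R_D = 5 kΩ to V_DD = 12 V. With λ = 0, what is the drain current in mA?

I_D = 2.35 mA

V_GS = V_G = 2.73 V, so V_ov = 2.73 − 1.17 = 1.56 V.
Assume saturation: I_D = ½ k_n V_ov² = 0.5 × 6.4 × 1.56² = 7.79 mA, giving V_DS = V_DD − I_D R_D = 12 − 7.79 × 5 = -26.9 V.
But -26.9 V < V_ov = 1.56 V, so the device is actually in triode.
In triode I_D = k_n[V_ov V_DS − ½ V_DS²] and I_D = (V_DD − V_DS)/R_D. Equating: 16 V_DS² − 50.92 V_DS + 12 = 0, giving V_DS = 0.256 V (the root below V_ov).
I_D = (12 − 0.256) / 5 = 2.35 mA.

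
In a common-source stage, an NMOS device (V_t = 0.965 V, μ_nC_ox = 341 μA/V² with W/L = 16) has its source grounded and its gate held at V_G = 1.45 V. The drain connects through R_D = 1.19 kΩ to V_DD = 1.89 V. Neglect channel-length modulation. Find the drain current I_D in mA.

V_GS = V_G = 1.45 V, so V_ov = 1.45 − 0.965 = 0.485 V.
k_n = μ_nC_ox · (W/L) = 5.456 mA/V².
Assume saturation: I_D = ½ k_n V_ov² = 0.5 × 5.456 × 0.485² = 0.642 mA, giving V_DS = V_DD − I_D R_D = 1.89 − 0.642 × 1.19 = 1.13 V.
V_DS = 1.13 V ≥ V_ov = 0.485 V, confirming saturation.

I_D = 0.642 mA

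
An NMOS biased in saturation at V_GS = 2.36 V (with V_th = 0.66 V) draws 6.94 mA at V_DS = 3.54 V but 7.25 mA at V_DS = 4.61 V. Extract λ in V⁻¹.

With V_GS fixed, I_D ∝ (1 + λ V_DS) in saturation, so I_D2/I_D1 = (1 + λ V_DS2)/(1 + λ V_DS1).
7.25/6.94 = 1.045 = (1 + 4.61 λ)/(1 + 3.54 λ).
Solving: λ (I_D1 V_DS2 − I_D2 V_DS1) = I_D2 − I_D1, so λ = (7.25 − 6.94) / (6.94 × 4.61 − 7.25 × 3.54) = 0.31 / 6.33 = 0.049 V⁻¹.

λ = 0.0490 V⁻¹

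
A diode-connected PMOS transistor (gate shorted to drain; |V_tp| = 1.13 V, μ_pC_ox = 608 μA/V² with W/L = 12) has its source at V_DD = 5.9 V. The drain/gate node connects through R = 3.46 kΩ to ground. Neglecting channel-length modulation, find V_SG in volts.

With gate tied to drain, V_SG = V_SD ≥ V_SG − |V_tp|, so the device is in saturation.
k_p = μ_pC_ox · (W/L) = 7.296 mA/V².
KCL at the drain: ½ k_p (V_SG − |V_tp|)² = (V_DD − V_SG)/R.
Let x = V_SG − 1.13. Then 12.6 x² + x − 4.77 = 0, giving x = 0.576 V (positive root), so V_SG = 1.71 V.
I_D = (V_DD − V_SG)/R = (5.9 − 1.71) / 3.46 = 1.21 mA.

V_SG = 1.71 V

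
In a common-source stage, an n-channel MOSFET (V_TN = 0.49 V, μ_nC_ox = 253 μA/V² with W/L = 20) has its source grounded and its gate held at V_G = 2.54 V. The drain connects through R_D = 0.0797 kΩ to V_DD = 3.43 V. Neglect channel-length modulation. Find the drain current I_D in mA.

V_GS = V_G = 2.54 V, so V_ov = 2.54 − 0.49 = 2.05 V.
k_n = μ_nC_ox · (W/L) = 5.06 mA/V².
Assume saturation: I_D = ½ k_n V_ov² = 0.5 × 5.06 × 2.05² = 10.6 mA, giving V_DS = V_DD − I_D R_D = 3.43 − 10.6 × 0.0797 = 2.58 V.
V_DS = 2.58 V ≥ V_ov = 2.05 V, confirming saturation.

I_D = 10.6 mA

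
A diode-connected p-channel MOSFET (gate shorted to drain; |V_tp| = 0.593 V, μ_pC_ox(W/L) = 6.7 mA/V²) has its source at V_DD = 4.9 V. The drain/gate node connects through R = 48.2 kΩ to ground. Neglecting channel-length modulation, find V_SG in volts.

V_SG = 0.753 V

With gate tied to drain, V_SG = V_SD ≥ V_SG − |V_tp|, so the device is in saturation.
KCL at the drain: ½ k_p (V_SG − |V_tp|)² = (V_DD − V_SG)/R.
Let x = V_SG − 0.593. Then 161 x² + x − 4.307 = 0, giving x = 0.16 V (positive root), so V_SG = 0.753 V.
I_D = (V_DD − V_SG)/R = (4.9 − 0.753) / 48.2 = 0.086 mA.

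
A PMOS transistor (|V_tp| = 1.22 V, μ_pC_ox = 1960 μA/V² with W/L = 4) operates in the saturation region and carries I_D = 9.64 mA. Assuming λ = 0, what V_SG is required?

k_p = μ_pC_ox · (W/L) = 7.84 mA/V².
In saturation I_D = ½ k_p (V_SG − |V_tp|)², so V_SG − |V_tp| = √(2 I_D / k_p) = √(2 × 9.64 / 7.84) = 1.57 V.
V_SG = 1.22 + 1.57 = 2.79 V.

V_SG = 2.79 V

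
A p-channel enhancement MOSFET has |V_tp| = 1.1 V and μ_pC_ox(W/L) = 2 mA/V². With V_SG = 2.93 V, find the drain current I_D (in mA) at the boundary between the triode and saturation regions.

At the boundary V_SD = V_ov = V_SG − |V_tp| = 2.93 − 1.1 = 1.83 V.
I_D = ½ k_p V_ov² = 0.5 × 2 × 1.83² = 3.35 mA.

I_D = 3.35 mA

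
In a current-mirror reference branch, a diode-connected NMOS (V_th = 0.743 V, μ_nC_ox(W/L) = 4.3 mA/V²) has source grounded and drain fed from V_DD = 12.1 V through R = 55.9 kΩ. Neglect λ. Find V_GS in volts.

With gate tied to drain, V_GS = V_DS ≥ V_GS − V_th, so the device is in saturation.
KCL at the drain: ½ k_n (V_GS − V_th)² = (V_DD − V_GS)/R.
Let x = V_GS − 0.743. Then 120 x² + x − 11.36 = 0, giving x = 0.303 V (positive root), so V_GS = 1.05 V.
I_D = (V_DD − V_GS)/R = (12.1 − 1.05) / 55.9 = 0.198 mA.

V_GS = 1.05 V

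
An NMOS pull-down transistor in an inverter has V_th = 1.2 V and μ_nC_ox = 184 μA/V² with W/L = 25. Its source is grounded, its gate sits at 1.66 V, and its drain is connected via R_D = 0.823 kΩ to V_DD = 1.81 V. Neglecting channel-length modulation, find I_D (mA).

I_D = 0.487 mA

V_GS = V_G = 1.66 V, so V_ov = 1.66 − 1.2 = 0.46 V.
k_n = μ_nC_ox · (W/L) = 4.6 mA/V².
Assume saturation: I_D = ½ k_n V_ov² = 0.5 × 4.6 × 0.46² = 0.487 mA, giving V_DS = V_DD − I_D R_D = 1.81 − 0.487 × 0.823 = 1.41 V.
V_DS = 1.41 V ≥ V_ov = 0.46 V, confirming saturation.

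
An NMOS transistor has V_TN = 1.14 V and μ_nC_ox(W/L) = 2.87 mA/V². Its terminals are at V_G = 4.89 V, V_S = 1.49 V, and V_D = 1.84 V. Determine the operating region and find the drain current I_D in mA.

V_GS = V_G − V_S = 4.89 − 1.49 = 3.4 V; V_DS = V_D − V_S = 1.84 − 1.49 = 0.35 V.
V_ov = V_GS − V_TN = 3.4 − 1.14 = 2.26 V.
Since V_DS = 0.35 V < V_ov = 2.26 V, the device is in the triode region.
I_D = k_n [V_ov · V_DS − ½ V_DS²] = 2.87 × [2.26 × 0.35 − 0.5 × 0.35²] = 2.09 mA.

Triode; I_D = 2.09 mA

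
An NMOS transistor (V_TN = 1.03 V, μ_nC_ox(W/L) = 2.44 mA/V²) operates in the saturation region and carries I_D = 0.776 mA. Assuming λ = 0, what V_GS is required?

V_GS = 1.83 V

In saturation I_D = ½ k_n (V_GS − V_TN)², so V_GS − V_TN = √(2 I_D / k_n) = √(2 × 0.776 / 2.44) = 0.798 V.
V_GS = 1.03 + 0.798 = 1.83 V.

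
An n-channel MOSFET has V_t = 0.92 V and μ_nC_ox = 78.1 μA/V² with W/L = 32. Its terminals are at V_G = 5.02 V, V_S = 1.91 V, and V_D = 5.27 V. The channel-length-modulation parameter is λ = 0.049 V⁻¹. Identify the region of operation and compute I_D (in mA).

V_GS = V_G − V_S = 5.02 − 1.91 = 3.11 V; V_DS = V_D − V_S = 5.27 − 1.91 = 3.36 V.
k_n = μ_nC_ox · (W/L) = 2.499 mA/V².
V_ov = V_GS − V_t = 3.11 − 0.92 = 2.19 V.
Since V_DS = 3.36 V ≥ V_ov = 2.19 V, the device is in saturation.
I_D = ½ k_n V_ov² (1 + λ V_DS) = 0.5 × 2.499 × 2.19² × (1 + 0.049 × 3.36) = 6.98 mA.

Saturation; I_D = 6.98 mA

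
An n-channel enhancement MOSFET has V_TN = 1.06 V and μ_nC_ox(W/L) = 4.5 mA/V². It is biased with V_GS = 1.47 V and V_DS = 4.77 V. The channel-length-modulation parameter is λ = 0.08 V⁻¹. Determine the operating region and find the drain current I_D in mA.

Saturation; I_D = 0.523 mA

V_ov = V_GS − V_TN = 1.47 − 1.06 = 0.41 V.
Since V_DS = 4.77 V ≥ V_ov = 0.41 V, the device is in saturation.
I_D = ½ k_n V_ov² (1 + λ V_DS) = 0.5 × 4.5 × 0.41² × (1 + 0.08 × 4.77) = 0.523 mA.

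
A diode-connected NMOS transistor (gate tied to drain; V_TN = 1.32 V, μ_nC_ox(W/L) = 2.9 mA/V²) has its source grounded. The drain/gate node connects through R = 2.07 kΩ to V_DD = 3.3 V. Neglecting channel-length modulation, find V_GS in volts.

V_GS = 1.98 V

With gate tied to drain, V_GS = V_DS ≥ V_GS − V_TN, so the device is in saturation.
KCL at the drain: ½ k_n (V_GS − V_TN)² = (V_DD − V_GS)/R.
Let x = V_GS − 1.32. Then 3 x² + x − 1.98 = 0, giving x = 0.663 V (positive root), so V_GS = 1.98 V.
I_D = (V_DD − V_GS)/R = (3.3 − 1.98) / 2.07 = 0.636 mA.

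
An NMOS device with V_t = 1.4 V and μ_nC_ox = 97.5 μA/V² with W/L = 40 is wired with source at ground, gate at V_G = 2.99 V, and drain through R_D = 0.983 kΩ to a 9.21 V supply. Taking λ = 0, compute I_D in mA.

I_D = 4.93 mA

V_GS = V_G = 2.99 V, so V_ov = 2.99 − 1.4 = 1.59 V.
k_n = μ_nC_ox · (W/L) = 3.9 mA/V².
Assume saturation: I_D = ½ k_n V_ov² = 0.5 × 3.9 × 1.59² = 4.93 mA, giving V_DS = V_DD − I_D R_D = 9.21 − 4.93 × 0.983 = 4.36 V.
V_DS = 4.36 V ≥ V_ov = 1.59 V, confirming saturation.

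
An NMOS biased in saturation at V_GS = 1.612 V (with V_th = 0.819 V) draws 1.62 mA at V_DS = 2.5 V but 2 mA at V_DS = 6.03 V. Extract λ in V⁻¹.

With V_GS fixed, I_D ∝ (1 + λ V_DS) in saturation, so I_D2/I_D1 = (1 + λ V_DS2)/(1 + λ V_DS1).
2/1.62 = 1.235 = (1 + 6.03 λ)/(1 + 2.5 λ).
Solving: λ (I_D1 V_DS2 − I_D2 V_DS1) = I_D2 − I_D1, so λ = (2 − 1.62) / (1.62 × 6.03 − 2 × 2.5) = 0.38 / 4.77 = 0.0797 V⁻¹.

λ = 0.0797 V⁻¹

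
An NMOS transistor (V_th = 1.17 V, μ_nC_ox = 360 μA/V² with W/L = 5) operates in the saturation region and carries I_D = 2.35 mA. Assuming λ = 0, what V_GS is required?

V_GS = 2.79 V

k_n = μ_nC_ox · (W/L) = 1.8 mA/V².
In saturation I_D = ½ k_n (V_GS − V_th)², so V_GS − V_th = √(2 I_D / k_n) = √(2 × 2.35 / 1.8) = 1.62 V.
V_GS = 1.17 + 1.62 = 2.79 V.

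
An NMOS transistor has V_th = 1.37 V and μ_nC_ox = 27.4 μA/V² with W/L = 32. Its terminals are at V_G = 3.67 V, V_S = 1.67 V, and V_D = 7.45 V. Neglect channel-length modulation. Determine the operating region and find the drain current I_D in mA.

Saturation; I_D = 0.174 mA

V_GS = V_G − V_S = 3.67 − 1.67 = 2 V; V_DS = V_D − V_S = 7.45 − 1.67 = 5.78 V.
k_n = μ_nC_ox · (W/L) = 0.8768 mA/V².
V_ov = V_GS − V_th = 2 − 1.37 = 0.63 V.
Since V_DS = 5.78 V ≥ V_ov = 0.63 V, the device is in saturation.
I_D = ½ k_n V_ov² = 0.5 × 0.8768 × 0.63² = 0.174 mA.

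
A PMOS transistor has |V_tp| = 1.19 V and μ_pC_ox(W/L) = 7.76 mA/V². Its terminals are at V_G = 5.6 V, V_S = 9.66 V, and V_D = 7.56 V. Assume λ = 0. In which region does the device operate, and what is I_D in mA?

V_SG = V_S − V_G = 9.66 − 5.6 = 4.06 V; V_SD = V_S − V_D = 9.66 − 7.56 = 2.1 V.
V_ov = V_SG − |V_tp| = 4.06 − 1.19 = 2.87 V.
Since V_SD = 2.1 V < V_ov = 2.87 V, the device is in the triode region.
I_D = k_p [V_ov · V_SD − ½ V_SD²] = 7.76 × [2.87 × 2.1 − 0.5 × 2.1²] = 29.7 mA.

Triode; I_D = 29.7 mA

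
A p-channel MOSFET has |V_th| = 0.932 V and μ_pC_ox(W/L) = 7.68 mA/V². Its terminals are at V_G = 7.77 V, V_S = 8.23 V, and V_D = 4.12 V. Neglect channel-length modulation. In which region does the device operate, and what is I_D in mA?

Cutoff; I_D = 0 mA

V_SG = V_S − V_G = 8.23 − 7.77 = 0.46 V; V_SD = V_S − V_D = 8.23 − 4.12 = 4.11 V.
V_SG = 0.46 V < |V_th| = 0.932 V, so the transistor is in cutoff.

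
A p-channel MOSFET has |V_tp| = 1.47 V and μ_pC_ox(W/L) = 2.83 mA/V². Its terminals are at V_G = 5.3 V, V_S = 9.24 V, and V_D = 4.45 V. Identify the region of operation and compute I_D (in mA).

Saturation; I_D = 8.63 mA

V_SG = V_S − V_G = 9.24 − 5.3 = 3.94 V; V_SD = V_S − V_D = 9.24 − 4.45 = 4.79 V.
V_ov = V_SG − |V_tp| = 3.94 − 1.47 = 2.47 V.
Since V_SD = 4.79 V ≥ V_ov = 2.47 V, the device is in saturation.
I_D = ½ k_p V_ov² = 0.5 × 2.83 × 2.47² = 8.63 mA.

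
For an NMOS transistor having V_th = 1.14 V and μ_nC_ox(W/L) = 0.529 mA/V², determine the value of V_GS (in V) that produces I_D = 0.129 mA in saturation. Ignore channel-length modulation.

V_GS = 1.84 V

In saturation I_D = ½ k_n (V_GS − V_th)², so V_GS − V_th = √(2 I_D / k_n) = √(2 × 0.129 / 0.529) = 0.698 V.
V_GS = 1.14 + 0.698 = 1.84 V.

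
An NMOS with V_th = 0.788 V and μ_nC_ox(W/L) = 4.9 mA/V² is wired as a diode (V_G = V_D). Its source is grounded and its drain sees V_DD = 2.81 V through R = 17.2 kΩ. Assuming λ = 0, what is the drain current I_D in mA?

I_D = 0.105 mA

With gate tied to drain, V_GS = V_DS ≥ V_GS − V_th, so the device is in saturation.
KCL at the drain: ½ k_n (V_GS − V_th)² = (V_DD − V_GS)/R.
Let x = V_GS − 0.788. Then 42.1 x² + x − 2.022 = 0, giving x = 0.208 V (positive root), so V_GS = 0.996 V.
I_D = (V_DD − V_GS)/R = (2.81 − 0.996) / 17.2 = 0.105 mA.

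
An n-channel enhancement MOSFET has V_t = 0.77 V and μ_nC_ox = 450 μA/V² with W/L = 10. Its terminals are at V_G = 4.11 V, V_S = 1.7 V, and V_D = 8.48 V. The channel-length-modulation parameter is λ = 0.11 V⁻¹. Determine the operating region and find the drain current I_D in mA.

V_GS = V_G − V_S = 4.11 − 1.7 = 2.41 V; V_DS = V_D − V_S = 8.48 − 1.7 = 6.78 V.
k_n = μ_nC_ox · (W/L) = 4.5 mA/V².
V_ov = V_GS − V_t = 2.41 − 0.77 = 1.64 V.
Since V_DS = 6.78 V ≥ V_ov = 1.64 V, the device is in saturation.
I_D = ½ k_n V_ov² (1 + λ V_DS) = 0.5 × 4.5 × 1.64² × (1 + 0.11 × 6.78) = 10.6 mA.

Saturation; I_D = 10.6 mA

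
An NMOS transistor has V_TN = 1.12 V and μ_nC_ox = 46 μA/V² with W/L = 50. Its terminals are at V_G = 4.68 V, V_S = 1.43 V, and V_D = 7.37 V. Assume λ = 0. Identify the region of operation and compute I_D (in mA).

Saturation; I_D = 5.22 mA

V_GS = V_G − V_S = 4.68 − 1.43 = 3.25 V; V_DS = V_D − V_S = 7.37 − 1.43 = 5.94 V.
k_n = μ_nC_ox · (W/L) = 2.3 mA/V².
V_ov = V_GS − V_TN = 3.25 − 1.12 = 2.13 V.
Since V_DS = 5.94 V ≥ V_ov = 2.13 V, the device is in saturation.
I_D = ½ k_n V_ov² = 0.5 × 2.3 × 2.13² = 5.22 mA.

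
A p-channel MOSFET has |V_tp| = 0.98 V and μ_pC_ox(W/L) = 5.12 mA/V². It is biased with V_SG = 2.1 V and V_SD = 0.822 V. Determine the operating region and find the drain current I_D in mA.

V_ov = V_SG − |V_tp| = 2.1 − 0.98 = 1.12 V.
Since V_SD = 0.822 V < V_ov = 1.12 V, the device is in the triode region.
I_D = k_p [V_ov · V_SD − ½ V_SD²] = 5.12 × [1.12 × 0.822 − 0.5 × 0.822²] = 2.98 mA.

Triode; I_D = 2.98 mA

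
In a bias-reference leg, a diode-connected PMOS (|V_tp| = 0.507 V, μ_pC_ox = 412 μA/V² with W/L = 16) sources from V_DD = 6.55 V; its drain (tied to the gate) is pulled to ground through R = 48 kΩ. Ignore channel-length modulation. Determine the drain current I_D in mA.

I_D = 0.122 mA

With gate tied to drain, V_SG = V_SD ≥ V_SG − |V_tp|, so the device is in saturation.
k_p = μ_pC_ox · (W/L) = 6.592 mA/V².
KCL at the drain: ½ k_p (V_SG − |V_tp|)² = (V_DD − V_SG)/R.
Let x = V_SG − 0.507. Then 158 x² + x − 6.043 = 0, giving x = 0.192 V (positive root), so V_SG = 0.699 V.
I_D = (V_DD − V_SG)/R = (6.55 − 0.699) / 48 = 0.122 mA.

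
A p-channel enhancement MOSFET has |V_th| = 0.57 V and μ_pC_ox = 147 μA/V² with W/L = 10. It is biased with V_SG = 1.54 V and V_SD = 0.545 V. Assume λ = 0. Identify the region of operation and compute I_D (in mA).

Triode; I_D = 0.559 mA

k_p = μ_pC_ox · (W/L) = 1.47 mA/V².
V_ov = V_SG − |V_th| = 1.54 − 0.57 = 0.97 V.
Since V_SD = 0.545 V < V_ov = 0.97 V, the device is in the triode region.
I_D = k_p [V_ov · V_SD − ½ V_SD²] = 1.47 × [0.97 × 0.545 − 0.5 × 0.545²] = 0.559 mA.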